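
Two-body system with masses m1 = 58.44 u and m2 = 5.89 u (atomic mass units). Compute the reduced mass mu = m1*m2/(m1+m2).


mu = m1 * m2 / (m1 + m2)
= 58.44 * 5.89 / (58.44 + 5.89)
= 344.2116 / 64.33
= 5.3507 u

5.3507


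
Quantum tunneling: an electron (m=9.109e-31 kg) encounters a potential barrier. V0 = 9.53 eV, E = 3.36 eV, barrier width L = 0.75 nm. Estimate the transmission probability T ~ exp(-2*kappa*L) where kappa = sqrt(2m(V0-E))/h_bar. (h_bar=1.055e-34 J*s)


V0 - E = 6.17 eV = 9.8843e-19 J
kappa = sqrt(2 * m * (V0-E)) / h_bar
= sqrt(2 * 9.109e-31 * 9.8843e-19) / 1.055e-34
= 1.2720e+10 /m
2*kappa*L = 2 * 1.2720e+10 * 0.75e-9
= 19.0793
T = exp(-19.0793) = 5.175530e-09

5.175530e-09


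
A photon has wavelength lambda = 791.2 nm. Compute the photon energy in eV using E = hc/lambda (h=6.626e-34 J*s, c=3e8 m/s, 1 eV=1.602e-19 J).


E = hc / lambda
= (6.626e-34)(3e8) / (791.2e-9)
= 1.9878e-25 / 7.9120e-07
= 2.5124e-19 J
Converting to eV: 2.5124e-19 / 1.602e-19
= 1.5683 eV

1.5683


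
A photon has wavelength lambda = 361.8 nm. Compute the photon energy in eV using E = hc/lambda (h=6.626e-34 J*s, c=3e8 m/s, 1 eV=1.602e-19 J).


E = hc / lambda
= (6.626e-34)(3e8) / (361.8e-9)
= 1.9878e-25 / 3.6180e-07
= 5.4942e-19 J
Converting to eV: 5.4942e-19 / 1.602e-19
= 3.4296 eV

3.4296


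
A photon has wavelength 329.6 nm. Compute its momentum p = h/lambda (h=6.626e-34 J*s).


p = h / lambda
= 6.626e-34 / (329.6e-9)
= 6.626e-34 / 3.2960e-07
= 2.0103e-27 kg*m/s

2.0103e-27


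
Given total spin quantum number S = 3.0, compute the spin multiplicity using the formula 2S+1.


Spin multiplicity = 2S + 1
= 2 * 3.0 + 1
= 6.0 + 1
= 7

7


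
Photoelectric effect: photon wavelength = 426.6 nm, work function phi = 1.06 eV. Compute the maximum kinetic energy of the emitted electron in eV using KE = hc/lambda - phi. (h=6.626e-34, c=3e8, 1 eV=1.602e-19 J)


E_photon = hc / lambda
= (6.626e-34)(3e8) / (426.6e-9)
= 4.6596e-19 J
= 2.9086 eV
KE = E_photon - phi
= 2.9086 - 1.06
= 1.8486 eV

1.8486


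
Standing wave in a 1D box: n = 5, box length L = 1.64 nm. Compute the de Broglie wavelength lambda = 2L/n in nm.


lambda = 2L / n
= 2 * 1.64 / 5
= 3.28 / 5
= 0.656 nm

0.656


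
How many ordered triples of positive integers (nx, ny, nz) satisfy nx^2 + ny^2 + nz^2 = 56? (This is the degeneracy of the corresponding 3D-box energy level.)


Enumerate all (nx, ny, nz) with nx^2 + ny^2 + nz^2 = 56:
(2,4,6)
(2,6,4)
(4,2,6)
(4,6,2)
(6,2,4)
(6,4,2)
Total degeneracy = 6

6


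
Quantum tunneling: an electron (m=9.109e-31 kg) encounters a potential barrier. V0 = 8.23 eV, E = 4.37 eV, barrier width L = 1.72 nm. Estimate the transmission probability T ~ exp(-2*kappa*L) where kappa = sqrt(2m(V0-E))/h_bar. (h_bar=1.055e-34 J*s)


V0 - E = 3.86 eV = 6.1837e-19 J
kappa = sqrt(2 * m * (V0-E)) / h_bar
= sqrt(2 * 9.109e-31 * 6.1837e-19) / 1.055e-34
= 1.0061e+10 /m
2*kappa*L = 2 * 1.0061e+10 * 1.72e-9
= 34.6084
T = exp(-34.6084) = 9.327658e-16

9.327658e-16


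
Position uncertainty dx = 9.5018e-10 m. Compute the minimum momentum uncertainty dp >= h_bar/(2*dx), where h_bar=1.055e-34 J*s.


dp = h_bar / (2 * dx)
= 1.055e-34 / (2 * 9.5018e-10)
= 1.055e-34 / 1.9004e-09
= 5.5516e-26 kg*m/s

5.5516e-26


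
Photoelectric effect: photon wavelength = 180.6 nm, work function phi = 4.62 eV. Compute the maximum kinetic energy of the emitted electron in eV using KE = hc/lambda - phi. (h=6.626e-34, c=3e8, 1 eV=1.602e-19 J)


E_photon = hc / lambda
= (6.626e-34)(3e8) / (180.6e-9)
= 1.1007e-18 J
= 6.8706 eV
KE = E_photon - phi
= 6.8706 - 4.62
= 2.2506 eV

2.2506


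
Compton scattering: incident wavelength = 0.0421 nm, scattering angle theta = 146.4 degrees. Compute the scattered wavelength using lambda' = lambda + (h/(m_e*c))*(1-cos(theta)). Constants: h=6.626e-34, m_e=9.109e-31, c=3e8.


Compton wavelength: h/(m_e*c) = 2.4247e-12 m
d_lambda = 2.4247e-12 * (1 - cos(146.4 deg))
= 2.4247e-12 * 1.832921
= 4.4443e-12 m = 0.004444 nm
lambda' = 0.0421 + 0.004444
= 0.046544 nm

0.046544


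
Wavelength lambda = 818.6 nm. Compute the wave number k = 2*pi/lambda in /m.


k = 2 * pi / lambda
= 6.2832 / (818.6e-9)
= 6.2832 / 8.1860e-07
= 7.6755e+06 /m

7.6755e+06


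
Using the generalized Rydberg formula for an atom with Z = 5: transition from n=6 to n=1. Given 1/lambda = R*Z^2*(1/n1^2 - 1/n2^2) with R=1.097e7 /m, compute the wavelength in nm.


1/lambda = R * Z^2 * (1/n1^2 - 1/n2^2)
= 1.097e7 * 5^2 * (1/1^2 - 1/6^2)
= 1.097e7 * 25 * (1.0 - 0.027778)
= 2.6663e+08 /m
lambda = 1 / 2.6663e+08
= 3.7505 nm

3.7505


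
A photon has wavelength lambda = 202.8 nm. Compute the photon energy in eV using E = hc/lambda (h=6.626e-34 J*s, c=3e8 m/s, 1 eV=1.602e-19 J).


E = hc / lambda
= (6.626e-34)(3e8) / (202.8e-9)
= 1.9878e-25 / 2.0280e-07
= 9.8018e-19 J
Converting to eV: 9.8018e-19 / 1.602e-19
= 6.1185 eV

6.1185


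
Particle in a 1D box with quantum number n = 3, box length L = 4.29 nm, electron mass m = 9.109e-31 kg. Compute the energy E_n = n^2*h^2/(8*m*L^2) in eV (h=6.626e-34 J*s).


E = n^2 * h^2 / (8 * m * L^2)
= 3^2 * (6.626e-34)^2 / (8 * 9.109e-31 * (4.29e-9)^2)
= 9 * 4.3904e-67 / (8 * 9.109e-31 * 1.8404e-17)
= 2.9463e-20 J
= 0.1839 eV

0.1839


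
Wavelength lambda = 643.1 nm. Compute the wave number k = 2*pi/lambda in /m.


k = 2 * pi / lambda
= 6.2832 / (643.1e-9)
= 6.2832 / 6.4310e-07
= 9.7702e+06 /m

9.7702e+06


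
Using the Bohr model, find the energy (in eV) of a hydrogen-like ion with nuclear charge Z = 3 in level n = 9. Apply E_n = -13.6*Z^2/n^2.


E_n = -13.6 * Z^2 / n^2
= -13.6 * 3^2 / 9^2
= -13.6 * 9 / 81
= -1.5111 eV

-1.5111


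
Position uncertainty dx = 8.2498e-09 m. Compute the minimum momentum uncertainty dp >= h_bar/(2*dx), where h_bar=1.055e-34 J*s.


dp = h_bar / (2 * dx)
= 1.055e-34 / (2 * 8.2498e-09)
= 1.055e-34 / 1.6500e-08
= 6.3941e-27 kg*m/s

6.3941e-27


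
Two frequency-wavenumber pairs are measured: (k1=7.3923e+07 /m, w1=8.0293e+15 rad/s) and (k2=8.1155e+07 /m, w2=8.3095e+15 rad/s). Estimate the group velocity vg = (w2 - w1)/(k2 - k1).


vg = (w2 - w1) / (k2 - k1)
= (8.3095e+15 - 8.0293e+15) / (8.1155e+07 - 7.3923e+07)
= 2.8020e+14 / 7.2320e+06
= 3.8744e+07 m/s

3.8744e+07


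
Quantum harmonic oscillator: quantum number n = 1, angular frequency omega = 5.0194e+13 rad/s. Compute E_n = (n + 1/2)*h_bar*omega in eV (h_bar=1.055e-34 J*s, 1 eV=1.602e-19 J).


E = (n + 1/2) * h_bar * omega
= (1 + 0.5) * 1.055e-34 * 5.0194e+13
= 1.5 * 5.2955e-21
= 7.9432e-21 J
= 0.0496 eV

0.0496


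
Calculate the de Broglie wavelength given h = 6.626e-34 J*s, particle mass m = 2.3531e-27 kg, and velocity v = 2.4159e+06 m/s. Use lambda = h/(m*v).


lambda = h / (m * v)
= 6.626e-34 / (2.3531e-27 * 2.4159e+06)
= 6.626e-34 / 5.6849e-21
= 1.1656e-13 m

1.1656e-13


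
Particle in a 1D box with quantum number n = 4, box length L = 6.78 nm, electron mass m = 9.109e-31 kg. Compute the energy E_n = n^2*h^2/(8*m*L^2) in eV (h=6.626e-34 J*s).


E = n^2 * h^2 / (8 * m * L^2)
= 4^2 * (6.626e-34)^2 / (8 * 9.109e-31 * (6.78e-9)^2)
= 16 * 4.3904e-67 / (8 * 9.109e-31 * 4.5968e-17)
= 2.0970e-20 J
= 0.1309 eV

0.1309


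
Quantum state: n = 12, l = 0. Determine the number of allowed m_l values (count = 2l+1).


m_l ranges from -l to +l in integer steps
So m_l goes from -0 to +0
Count = 2l + 1 = 2*0 + 1
= 1

1


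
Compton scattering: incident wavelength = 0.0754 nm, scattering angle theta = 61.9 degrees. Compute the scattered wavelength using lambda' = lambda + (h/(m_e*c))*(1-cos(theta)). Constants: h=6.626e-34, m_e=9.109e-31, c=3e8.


Compton wavelength: h/(m_e*c) = 2.4247e-12 m
d_lambda = 2.4247e-12 * (1 - cos(61.9 deg))
= 2.4247e-12 * 0.528988
= 1.2826e-12 m = 0.001283 nm
lambda' = 0.0754 + 0.001283
= 0.076683 nm

0.076683


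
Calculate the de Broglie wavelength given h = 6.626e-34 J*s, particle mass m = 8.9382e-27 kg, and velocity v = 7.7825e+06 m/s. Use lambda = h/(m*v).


lambda = h / (m * v)
= 6.626e-34 / (8.9382e-27 * 7.7825e+06)
= 6.626e-34 / 6.9562e-20
= 9.5254e-15 m

9.5254e-15


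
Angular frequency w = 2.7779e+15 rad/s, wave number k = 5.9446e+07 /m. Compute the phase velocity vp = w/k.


vp = w / k
= 2.7779e+15 / 5.9446e+07
= 4.6730e+07 m/s

4.6730e+07


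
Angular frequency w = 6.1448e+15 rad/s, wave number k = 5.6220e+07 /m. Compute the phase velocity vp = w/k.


vp = w / k
= 6.1448e+15 / 5.6220e+07
= 1.0930e+08 m/s

1.0930e+08


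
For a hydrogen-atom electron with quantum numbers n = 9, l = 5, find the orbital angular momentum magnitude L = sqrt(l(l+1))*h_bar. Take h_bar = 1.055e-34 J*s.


L = sqrt(l*(l+1)) * h_bar
= sqrt(5 * 6) * 1.055e-34
= sqrt(30) * 1.055e-34
= 5.4772 * 1.055e-34
= 5.7785e-34 J*s

5.7785e-34


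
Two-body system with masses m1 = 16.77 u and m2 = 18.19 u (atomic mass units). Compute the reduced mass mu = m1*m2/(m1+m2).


mu = m1 * m2 / (m1 + m2)
= 16.77 * 18.19 / (16.77 + 18.19)
= 305.0463 / 34.96
= 8.7256 u

8.7256


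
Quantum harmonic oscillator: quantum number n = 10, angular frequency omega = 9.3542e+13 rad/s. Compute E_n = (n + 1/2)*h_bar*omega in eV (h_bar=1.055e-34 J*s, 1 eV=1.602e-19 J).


E = (n + 1/2) * h_bar * omega
= (10 + 0.5) * 1.055e-34 * 9.3542e+13
= 10.5 * 9.8687e-21
= 1.0362e-19 J
= 0.6468 eV

0.6468


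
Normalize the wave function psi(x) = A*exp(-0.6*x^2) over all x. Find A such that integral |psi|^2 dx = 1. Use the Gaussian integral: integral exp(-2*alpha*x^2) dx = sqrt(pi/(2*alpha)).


integral |psi|^2 dx = A^2 * sqrt(pi/(2*alpha)) = 1
A^2 = sqrt(2*alpha/pi)
= sqrt(2 * 0.6 / pi)
= 0.618039
A = sqrt(0.618039)
= 0.7862

0.7862


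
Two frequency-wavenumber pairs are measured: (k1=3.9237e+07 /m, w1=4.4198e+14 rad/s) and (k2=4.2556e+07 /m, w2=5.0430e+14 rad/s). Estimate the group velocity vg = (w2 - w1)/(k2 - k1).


vg = (w2 - w1) / (k2 - k1)
= (5.0430e+14 - 4.4198e+14) / (4.2556e+07 - 3.9237e+07)
= 6.2320e+13 / 3.3190e+06
= 1.8777e+07 m/s

1.8777e+07


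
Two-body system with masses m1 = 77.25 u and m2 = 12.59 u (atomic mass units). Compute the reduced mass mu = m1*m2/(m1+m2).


mu = m1 * m2 / (m1 + m2)
= 77.25 * 12.59 / (77.25 + 12.59)
= 972.5775 / 89.84
= 10.8257 u

10.8257


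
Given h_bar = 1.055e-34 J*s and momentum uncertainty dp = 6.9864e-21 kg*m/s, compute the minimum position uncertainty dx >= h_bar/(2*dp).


dx = h_bar / (2 * dp)
= 1.055e-34 / (2 * 6.9864e-21)
= 1.055e-34 / 1.3973e-20
= 7.5504e-15 m

7.5504e-15


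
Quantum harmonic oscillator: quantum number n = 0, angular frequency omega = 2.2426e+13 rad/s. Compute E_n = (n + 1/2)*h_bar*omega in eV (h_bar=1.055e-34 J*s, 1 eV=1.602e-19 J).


E = (n + 1/2) * h_bar * omega
= (0 + 0.5) * 1.055e-34 * 2.2426e+13
= 0.5 * 2.3659e-21
= 1.1830e-21 J
= 0.0074 eV

0.0074


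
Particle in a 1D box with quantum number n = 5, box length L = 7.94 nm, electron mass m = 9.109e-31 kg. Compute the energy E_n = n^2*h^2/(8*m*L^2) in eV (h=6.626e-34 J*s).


E = n^2 * h^2 / (8 * m * L^2)
= 5^2 * (6.626e-34)^2 / (8 * 9.109e-31 * (7.94e-9)^2)
= 25 * 4.3904e-67 / (8 * 9.109e-31 * 6.3044e-17)
= 2.3891e-20 J
= 0.1491 eV

0.1491


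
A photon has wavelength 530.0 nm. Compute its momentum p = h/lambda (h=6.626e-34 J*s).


p = h / lambda
= 6.626e-34 / (530.0e-9)
= 6.626e-34 / 5.3000e-07
= 1.2502e-27 kg*m/s

1.2502e-27


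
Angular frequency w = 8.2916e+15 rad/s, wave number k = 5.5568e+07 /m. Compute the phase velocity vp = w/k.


vp = w / k
= 8.2916e+15 / 5.5568e+07
= 1.4922e+08 m/s

1.4922e+08


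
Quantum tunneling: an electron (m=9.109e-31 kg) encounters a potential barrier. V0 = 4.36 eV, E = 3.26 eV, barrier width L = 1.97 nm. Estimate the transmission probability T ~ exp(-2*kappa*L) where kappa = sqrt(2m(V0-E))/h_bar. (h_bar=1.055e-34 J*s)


V0 - E = 1.1 eV = 1.7622e-19 J
kappa = sqrt(2 * m * (V0-E)) / h_bar
= sqrt(2 * 9.109e-31 * 1.7622e-19) / 1.055e-34
= 5.3706e+09 /m
2*kappa*L = 2 * 5.3706e+09 * 1.97e-9
= 21.1603
T = exp(-21.1603) = 6.459529e-10

6.459529e-10


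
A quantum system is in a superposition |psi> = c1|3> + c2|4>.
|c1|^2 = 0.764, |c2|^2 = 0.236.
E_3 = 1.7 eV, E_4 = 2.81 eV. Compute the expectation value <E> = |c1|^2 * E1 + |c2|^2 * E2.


<E> = |c1|^2 * E1 + |c2|^2 * E2
= 0.764 * 1.7 + 0.236 * 2.81
= 1.2988 + 0.6632
= 1.962 eV

1.962


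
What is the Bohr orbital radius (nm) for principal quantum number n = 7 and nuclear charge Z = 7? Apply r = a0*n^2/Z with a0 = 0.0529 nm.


r = a0 * n^2 / Z
= 0.0529 * 7^2 / 7
= 0.0529 * 49 / 7
= 0.3703 nm

0.3703


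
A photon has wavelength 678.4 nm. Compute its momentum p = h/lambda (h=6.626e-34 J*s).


p = h / lambda
= 6.626e-34 / (678.4e-9)
= 6.626e-34 / 6.7840e-07
= 9.7671e-28 kg*m/s

9.7671e-28


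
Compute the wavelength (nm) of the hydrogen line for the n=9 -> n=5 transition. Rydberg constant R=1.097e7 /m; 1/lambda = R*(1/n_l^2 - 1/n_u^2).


1/lambda = R * (1/n_l^2 - 1/n_u^2)
= 1.097e7 * (1/5^2 - 1/9^2)
= 1.097e7 * (0.04 - 0.012346)
= 1.097e7 * 0.027654
= 3.0337e+05 /m
lambda = 1 / 3.0337e+05 = 3296.3276 nm

3296.3276


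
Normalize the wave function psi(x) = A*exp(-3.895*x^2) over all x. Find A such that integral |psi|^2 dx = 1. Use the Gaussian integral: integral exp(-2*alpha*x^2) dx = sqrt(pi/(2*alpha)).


integral |psi|^2 dx = A^2 * sqrt(pi/(2*alpha)) = 1
A^2 = sqrt(2*alpha/pi)
= sqrt(2 * 3.895 / pi)
= 1.574685
A = sqrt(1.574685)
= 1.2549

1.2549


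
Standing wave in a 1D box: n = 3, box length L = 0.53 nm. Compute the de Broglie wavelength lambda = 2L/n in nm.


lambda = 2L / n
= 2 * 0.53 / 3
= 1.06 / 3
= 0.3533 nm

0.3533


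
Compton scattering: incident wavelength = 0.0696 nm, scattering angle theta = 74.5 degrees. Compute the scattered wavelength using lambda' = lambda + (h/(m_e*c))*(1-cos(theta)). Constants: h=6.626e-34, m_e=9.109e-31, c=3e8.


Compton wavelength: h/(m_e*c) = 2.4247e-12 m
d_lambda = 2.4247e-12 * (1 - cos(74.5 deg))
= 2.4247e-12 * 0.732762
= 1.7767e-12 m = 0.001777 nm
lambda' = 0.0696 + 0.001777
= 0.071377 nm

0.071377


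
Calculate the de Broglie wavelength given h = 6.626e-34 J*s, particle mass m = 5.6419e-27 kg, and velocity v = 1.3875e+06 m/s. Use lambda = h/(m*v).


lambda = h / (m * v)
= 6.626e-34 / (5.6419e-27 * 1.3875e+06)
= 6.626e-34 / 7.8281e-21
= 8.4643e-14 m

8.4643e-14


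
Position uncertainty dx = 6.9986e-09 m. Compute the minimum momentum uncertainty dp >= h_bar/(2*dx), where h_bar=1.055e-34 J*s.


dp = h_bar / (2 * dx)
= 1.055e-34 / (2 * 6.9986e-09)
= 1.055e-34 / 1.3997e-08
= 7.5372e-27 kg*m/s

7.5372e-27


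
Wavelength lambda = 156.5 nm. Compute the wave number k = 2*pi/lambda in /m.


k = 2 * pi / lambda
= 6.2832 / (156.5e-9)
= 6.2832 / 1.5650e-07
= 4.0148e+07 /m

4.0148e+07


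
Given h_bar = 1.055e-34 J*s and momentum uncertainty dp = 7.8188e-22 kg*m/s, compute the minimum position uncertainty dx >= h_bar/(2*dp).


dx = h_bar / (2 * dp)
= 1.055e-34 / (2 * 7.8188e-22)
= 1.055e-34 / 1.5638e-21
= 6.7466e-14 m

6.7466e-14


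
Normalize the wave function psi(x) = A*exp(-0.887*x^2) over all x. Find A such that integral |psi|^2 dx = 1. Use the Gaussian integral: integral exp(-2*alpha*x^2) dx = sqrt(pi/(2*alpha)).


integral |psi|^2 dx = A^2 * sqrt(pi/(2*alpha)) = 1
A^2 = sqrt(2*alpha/pi)
= sqrt(2 * 0.887 / pi)
= 0.751453
A = sqrt(0.751453)
= 0.8669

0.8669


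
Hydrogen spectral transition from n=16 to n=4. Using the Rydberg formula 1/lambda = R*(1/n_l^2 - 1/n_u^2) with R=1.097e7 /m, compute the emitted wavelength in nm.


1/lambda = R * (1/n_l^2 - 1/n_u^2)
= 1.097e7 * (1/4^2 - 1/16^2)
= 1.097e7 * (0.0625 - 0.003906)
= 1.097e7 * 0.058594
= 6.4277e+05 /m
lambda = 1 / 6.4277e+05 = 1555.7581 nm

1555.7581


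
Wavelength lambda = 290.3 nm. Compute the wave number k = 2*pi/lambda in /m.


k = 2 * pi / lambda
= 6.2832 / (290.3e-9)
= 6.2832 / 2.9030e-07
= 2.1644e+07 /m

2.1644e+07


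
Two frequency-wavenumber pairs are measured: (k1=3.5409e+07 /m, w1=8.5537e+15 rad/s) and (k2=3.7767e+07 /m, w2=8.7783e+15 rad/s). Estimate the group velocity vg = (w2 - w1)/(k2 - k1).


vg = (w2 - w1) / (k2 - k1)
= (8.7783e+15 - 8.5537e+15) / (3.7767e+07 - 3.5409e+07)
= 2.2460e+14 / 2.3580e+06
= 9.5250e+07 m/s

9.5250e+07


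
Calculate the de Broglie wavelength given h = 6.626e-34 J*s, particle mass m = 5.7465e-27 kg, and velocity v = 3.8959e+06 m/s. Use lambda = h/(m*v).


lambda = h / (m * v)
= 6.626e-34 / (5.7465e-27 * 3.8959e+06)
= 6.626e-34 / 2.2388e-20
= 2.9596e-14 m

2.9596e-14


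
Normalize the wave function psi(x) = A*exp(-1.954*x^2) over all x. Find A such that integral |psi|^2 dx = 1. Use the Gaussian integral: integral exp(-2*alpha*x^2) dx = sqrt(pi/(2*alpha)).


integral |psi|^2 dx = A^2 * sqrt(pi/(2*alpha)) = 1
A^2 = sqrt(2*alpha/pi)
= sqrt(2 * 1.954 / pi)
= 1.115327
A = sqrt(1.115327)
= 1.0561

1.0561


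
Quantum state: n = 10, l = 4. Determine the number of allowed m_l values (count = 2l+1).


m_l ranges from -l to +l in integer steps
So m_l goes from -4 to +4
Count = 2l + 1 = 2*4 + 1
= 9

9


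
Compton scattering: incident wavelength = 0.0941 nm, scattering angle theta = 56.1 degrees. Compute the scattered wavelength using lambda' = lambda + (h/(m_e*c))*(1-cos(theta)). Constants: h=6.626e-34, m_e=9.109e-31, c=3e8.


Compton wavelength: h/(m_e*c) = 2.4247e-12 m
d_lambda = 2.4247e-12 * (1 - cos(56.1 deg))
= 2.4247e-12 * 0.442255
= 1.0723e-12 m = 0.001072 nm
lambda' = 0.0941 + 0.001072
= 0.095172 nm

0.095172


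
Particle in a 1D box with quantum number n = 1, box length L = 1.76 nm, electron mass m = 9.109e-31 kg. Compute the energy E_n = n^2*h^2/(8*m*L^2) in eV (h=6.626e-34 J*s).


E = n^2 * h^2 / (8 * m * L^2)
= 1^2 * (6.626e-34)^2 / (8 * 9.109e-31 * (1.76e-9)^2)
= 1 * 4.3904e-67 / (8 * 9.109e-31 * 3.0976e-18)
= 1.9450e-20 J
= 0.1214 eV

0.1214


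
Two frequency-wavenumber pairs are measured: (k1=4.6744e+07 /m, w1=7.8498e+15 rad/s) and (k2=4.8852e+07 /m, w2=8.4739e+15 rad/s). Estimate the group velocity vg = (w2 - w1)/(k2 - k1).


vg = (w2 - w1) / (k2 - k1)
= (8.4739e+15 - 7.8498e+15) / (4.8852e+07 - 4.6744e+07)
= 6.2410e+14 / 2.1080e+06
= 2.9606e+08 m/s

2.9606e+08


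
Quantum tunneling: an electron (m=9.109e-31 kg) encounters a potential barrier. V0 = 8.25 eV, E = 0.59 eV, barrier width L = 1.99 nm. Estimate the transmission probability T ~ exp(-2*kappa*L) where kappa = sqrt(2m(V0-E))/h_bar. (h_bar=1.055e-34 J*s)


V0 - E = 7.66 eV = 1.2271e-18 J
kappa = sqrt(2 * m * (V0-E)) / h_bar
= sqrt(2 * 9.109e-31 * 1.2271e-18) / 1.055e-34
= 1.4172e+10 /m
2*kappa*L = 2 * 1.4172e+10 * 1.99e-9
= 56.4062
T = exp(-56.4062) = 3.185020e-25

3.185020e-25


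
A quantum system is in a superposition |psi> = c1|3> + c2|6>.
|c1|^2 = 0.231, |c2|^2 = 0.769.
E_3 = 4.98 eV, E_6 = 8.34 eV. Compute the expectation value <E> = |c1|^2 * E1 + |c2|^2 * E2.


<E> = |c1|^2 * E1 + |c2|^2 * E2
= 0.231 * 4.98 + 0.769 * 8.34
= 1.1504 + 6.4135
= 7.5638 eV

7.5638


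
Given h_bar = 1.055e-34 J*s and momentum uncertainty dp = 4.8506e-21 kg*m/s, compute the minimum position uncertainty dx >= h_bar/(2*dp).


dx = h_bar / (2 * dp)
= 1.055e-34 / (2 * 4.8506e-21)
= 1.055e-34 / 9.7012e-21
= 1.0875e-14 m

1.0875e-14


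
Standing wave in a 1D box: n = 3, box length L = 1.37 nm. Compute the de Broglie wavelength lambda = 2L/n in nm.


lambda = 2L / n
= 2 * 1.37 / 3
= 2.74 / 3
= 0.9133 nm

0.9133


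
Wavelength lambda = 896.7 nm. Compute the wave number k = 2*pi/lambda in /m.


k = 2 * pi / lambda
= 6.2832 / (896.7e-9)
= 6.2832 / 8.9670e-07
= 7.0070e+06 /m

7.0070e+06


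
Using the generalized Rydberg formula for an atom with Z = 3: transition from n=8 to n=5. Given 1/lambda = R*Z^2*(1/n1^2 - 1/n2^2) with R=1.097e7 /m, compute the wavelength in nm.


1/lambda = R * Z^2 * (1/n1^2 - 1/n2^2)
= 1.097e7 * 3^2 * (1/5^2 - 1/8^2)
= 1.097e7 * 9 * (0.04 - 0.015625)
= 2.4065e+06 /m
lambda = 1 / 2.4065e+06
= 415.5337 nm

415.5337


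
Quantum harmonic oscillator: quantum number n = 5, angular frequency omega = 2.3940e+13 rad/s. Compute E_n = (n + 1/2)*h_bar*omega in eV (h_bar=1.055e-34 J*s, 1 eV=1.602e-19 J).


E = (n + 1/2) * h_bar * omega
= (5 + 0.5) * 1.055e-34 * 2.3940e+13
= 5.5 * 2.5257e-21
= 1.3891e-20 J
= 0.0867 eV

0.0867


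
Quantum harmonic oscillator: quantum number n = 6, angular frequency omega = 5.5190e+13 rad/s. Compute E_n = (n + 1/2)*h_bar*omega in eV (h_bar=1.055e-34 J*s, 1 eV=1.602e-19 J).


E = (n + 1/2) * h_bar * omega
= (6 + 0.5) * 1.055e-34 * 5.5190e+13
= 6.5 * 5.8225e-21
= 3.7847e-20 J
= 0.2362 eV

0.2362


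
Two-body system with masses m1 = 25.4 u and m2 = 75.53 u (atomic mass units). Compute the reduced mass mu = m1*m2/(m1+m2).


mu = m1 * m2 / (m1 + m2)
= 25.4 * 75.53 / (25.4 + 75.53)
= 1918.462 / 100.93
= 19.0078 u

19.0078


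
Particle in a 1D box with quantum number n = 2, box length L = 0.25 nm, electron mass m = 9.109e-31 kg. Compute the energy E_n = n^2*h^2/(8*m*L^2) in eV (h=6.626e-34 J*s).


E = n^2 * h^2 / (8 * m * L^2)
= 2^2 * (6.626e-34)^2 / (8 * 9.109e-31 * (0.25e-9)^2)
= 4 * 4.3904e-67 / (8 * 9.109e-31 * 6.2500e-20)
= 3.8559e-18 J
= 24.0691 eV

24.0691


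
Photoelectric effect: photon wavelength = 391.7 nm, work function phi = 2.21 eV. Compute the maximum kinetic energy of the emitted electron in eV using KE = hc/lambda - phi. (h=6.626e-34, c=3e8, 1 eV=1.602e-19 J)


E_photon = hc / lambda
= (6.626e-34)(3e8) / (391.7e-9)
= 5.0748e-19 J
= 3.1678 eV
KE = E_photon - phi
= 3.1678 - 2.21
= 0.9578 eV

0.9578


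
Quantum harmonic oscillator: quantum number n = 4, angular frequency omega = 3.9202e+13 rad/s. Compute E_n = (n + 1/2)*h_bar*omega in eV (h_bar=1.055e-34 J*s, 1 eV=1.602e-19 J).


E = (n + 1/2) * h_bar * omega
= (4 + 0.5) * 1.055e-34 * 3.9202e+13
= 4.5 * 4.1358e-21
= 1.8611e-20 J
= 0.1162 eV

0.1162


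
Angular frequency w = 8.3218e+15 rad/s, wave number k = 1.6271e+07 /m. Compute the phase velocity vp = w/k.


vp = w / k
= 8.3218e+15 / 1.6271e+07
= 5.1145e+08 m/s

5.1145e+08


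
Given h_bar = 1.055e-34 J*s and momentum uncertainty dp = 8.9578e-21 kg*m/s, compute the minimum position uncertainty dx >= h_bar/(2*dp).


dx = h_bar / (2 * dp)
= 1.055e-34 / (2 * 8.9578e-21)
= 1.055e-34 / 1.7916e-20
= 5.8887e-15 m

5.8887e-15


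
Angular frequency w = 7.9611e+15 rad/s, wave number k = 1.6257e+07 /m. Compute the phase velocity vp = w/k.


vp = w / k
= 7.9611e+15 / 1.6257e+07
= 4.8970e+08 m/s

4.8970e+08


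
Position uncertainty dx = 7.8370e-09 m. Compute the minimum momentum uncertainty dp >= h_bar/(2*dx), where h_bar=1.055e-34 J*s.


dp = h_bar / (2 * dx)
= 1.055e-34 / (2 * 7.8370e-09)
= 1.055e-34 / 1.5674e-08
= 6.7309e-27 kg*m/s

6.7309e-27


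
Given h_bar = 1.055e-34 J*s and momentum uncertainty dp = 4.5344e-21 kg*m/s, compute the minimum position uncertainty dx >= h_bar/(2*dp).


dx = h_bar / (2 * dp)
= 1.055e-34 / (2 * 4.5344e-21)
= 1.055e-34 / 9.0688e-21
= 1.1633e-14 m

1.1633e-14


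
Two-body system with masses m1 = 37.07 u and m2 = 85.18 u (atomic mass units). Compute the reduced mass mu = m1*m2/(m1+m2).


mu = m1 * m2 / (m1 + m2)
= 37.07 * 85.18 / (37.07 + 85.18)
= 3157.6226 / 122.25
= 25.8292 u

25.8292


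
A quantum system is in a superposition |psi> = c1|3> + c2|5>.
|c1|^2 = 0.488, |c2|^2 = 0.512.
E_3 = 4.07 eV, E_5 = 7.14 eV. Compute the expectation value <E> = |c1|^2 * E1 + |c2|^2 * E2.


<E> = |c1|^2 * E1 + |c2|^2 * E2
= 0.488 * 4.07 + 0.512 * 7.14
= 1.9862 + 3.6557
= 5.6418 eV

5.6418


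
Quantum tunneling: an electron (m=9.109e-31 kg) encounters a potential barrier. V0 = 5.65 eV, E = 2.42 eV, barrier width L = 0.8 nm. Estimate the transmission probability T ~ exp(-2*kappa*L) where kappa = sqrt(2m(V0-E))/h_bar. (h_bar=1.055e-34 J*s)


V0 - E = 3.23 eV = 5.1745e-19 J
kappa = sqrt(2 * m * (V0-E)) / h_bar
= sqrt(2 * 9.109e-31 * 5.1745e-19) / 1.055e-34
= 9.2030e+09 /m
2*kappa*L = 2 * 9.2030e+09 * 0.8e-9
= 14.7248
T = exp(-14.7248) = 4.027969e-07

4.027969e-07


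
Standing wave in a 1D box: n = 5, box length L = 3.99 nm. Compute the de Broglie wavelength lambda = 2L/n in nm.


lambda = 2L / n
= 2 * 3.99 / 5
= 7.98 / 5
= 1.596 nm

1.596


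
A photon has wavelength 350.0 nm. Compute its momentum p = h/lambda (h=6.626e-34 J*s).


p = h / lambda
= 6.626e-34 / (350.0e-9)
= 6.626e-34 / 3.5000e-07
= 1.8931e-27 kg*m/s

1.8931e-27


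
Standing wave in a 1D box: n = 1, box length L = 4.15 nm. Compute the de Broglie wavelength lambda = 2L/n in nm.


lambda = 2L / n
= 2 * 4.15 / 1
= 8.3 / 1
= 8.3 nm

8.3


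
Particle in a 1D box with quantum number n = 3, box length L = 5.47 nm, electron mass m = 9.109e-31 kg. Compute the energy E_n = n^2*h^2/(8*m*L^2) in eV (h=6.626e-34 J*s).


E = n^2 * h^2 / (8 * m * L^2)
= 3^2 * (6.626e-34)^2 / (8 * 9.109e-31 * (5.47e-9)^2)
= 9 * 4.3904e-67 / (8 * 9.109e-31 * 2.9921e-17)
= 1.8122e-20 J
= 0.1131 eV

0.1131


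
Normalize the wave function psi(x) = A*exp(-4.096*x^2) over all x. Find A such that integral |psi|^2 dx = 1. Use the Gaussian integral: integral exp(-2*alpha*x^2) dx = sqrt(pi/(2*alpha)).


integral |psi|^2 dx = A^2 * sqrt(pi/(2*alpha)) = 1
A^2 = sqrt(2*alpha/pi)
= sqrt(2 * 4.096 / pi)
= 1.614805
A = sqrt(1.614805)
= 1.2707

1.2707


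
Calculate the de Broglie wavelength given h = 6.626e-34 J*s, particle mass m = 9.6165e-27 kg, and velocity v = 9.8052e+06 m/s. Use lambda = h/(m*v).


lambda = h / (m * v)
= 6.626e-34 / (9.6165e-27 * 9.8052e+06)
= 6.626e-34 / 9.4292e-20
= 7.0271e-15 m

7.0271e-15


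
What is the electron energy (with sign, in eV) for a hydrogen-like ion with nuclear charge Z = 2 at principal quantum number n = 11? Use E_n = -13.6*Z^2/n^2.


E_n = -13.6 * Z^2 / n^2
= -13.6 * 2^2 / 11^2
= -13.6 * 4 / 121
= -0.4496 eV

-0.4496


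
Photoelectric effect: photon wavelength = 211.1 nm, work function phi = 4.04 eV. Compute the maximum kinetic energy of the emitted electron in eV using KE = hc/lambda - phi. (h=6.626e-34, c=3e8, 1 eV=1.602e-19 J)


E_photon = hc / lambda
= (6.626e-34)(3e8) / (211.1e-9)
= 9.4164e-19 J
= 5.8779 eV
KE = E_photon - phi
= 5.8779 - 4.04
= 1.8379 eV

1.8379


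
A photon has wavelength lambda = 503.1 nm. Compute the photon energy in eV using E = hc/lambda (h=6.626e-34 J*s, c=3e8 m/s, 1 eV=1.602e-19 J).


E = hc / lambda
= (6.626e-34)(3e8) / (503.1e-9)
= 1.9878e-25 / 5.0310e-07
= 3.9511e-19 J
Converting to eV: 3.9511e-19 / 1.602e-19
= 2.4664 eV

2.4664


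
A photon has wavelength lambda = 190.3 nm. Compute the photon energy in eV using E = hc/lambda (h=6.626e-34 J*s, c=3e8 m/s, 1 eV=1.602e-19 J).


E = hc / lambda
= (6.626e-34)(3e8) / (190.3e-9)
= 1.9878e-25 / 1.9030e-07
= 1.0446e-18 J
Converting to eV: 1.0446e-18 / 1.602e-19
= 6.5204 eV

6.5204


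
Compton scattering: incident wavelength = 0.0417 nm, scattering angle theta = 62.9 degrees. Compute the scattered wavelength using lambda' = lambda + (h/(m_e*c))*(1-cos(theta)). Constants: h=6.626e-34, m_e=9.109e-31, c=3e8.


Compton wavelength: h/(m_e*c) = 2.4247e-12 m
d_lambda = 2.4247e-12 * (1 - cos(62.9 deg))
= 2.4247e-12 * 0.544455
= 1.3201e-12 m = 0.00132 nm
lambda' = 0.0417 + 0.00132
= 0.04302 nm

0.04302


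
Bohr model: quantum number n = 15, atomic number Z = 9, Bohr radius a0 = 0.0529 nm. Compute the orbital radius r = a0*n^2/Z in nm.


r = a0 * n^2 / Z
= 0.0529 * 15^2 / 9
= 0.0529 * 225 / 9
= 1.3225 nm

1.3225


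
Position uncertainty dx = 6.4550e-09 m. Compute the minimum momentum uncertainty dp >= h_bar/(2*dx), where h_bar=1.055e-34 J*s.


dp = h_bar / (2 * dx)
= 1.055e-34 / (2 * 6.4550e-09)
= 1.055e-34 / 1.2910e-08
= 8.1720e-27 kg*m/s

8.1720e-27


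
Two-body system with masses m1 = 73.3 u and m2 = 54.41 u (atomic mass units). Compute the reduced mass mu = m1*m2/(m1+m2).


mu = m1 * m2 / (m1 + m2)
= 73.3 * 54.41 / (73.3 + 54.41)
= 3988.253 / 127.71
= 31.229 u

31.229


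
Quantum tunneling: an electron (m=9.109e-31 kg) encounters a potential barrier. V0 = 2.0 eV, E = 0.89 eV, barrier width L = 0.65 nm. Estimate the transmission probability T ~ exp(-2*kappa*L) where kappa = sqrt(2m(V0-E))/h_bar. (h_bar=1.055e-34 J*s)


V0 - E = 1.11 eV = 1.7782e-19 J
kappa = sqrt(2 * m * (V0-E)) / h_bar
= sqrt(2 * 9.109e-31 * 1.7782e-19) / 1.055e-34
= 5.3950e+09 /m
2*kappa*L = 2 * 5.3950e+09 * 0.65e-9
= 7.0135
T = exp(-7.0135) = 8.996661e-04

8.996661e-04


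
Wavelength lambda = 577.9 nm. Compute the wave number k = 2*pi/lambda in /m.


k = 2 * pi / lambda
= 6.2832 / (577.9e-9)
= 6.2832 / 5.7790e-07
= 1.0872e+07 /m

1.0872e+07


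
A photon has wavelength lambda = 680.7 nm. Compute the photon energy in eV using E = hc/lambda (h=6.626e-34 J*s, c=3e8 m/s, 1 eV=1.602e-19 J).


E = hc / lambda
= (6.626e-34)(3e8) / (680.7e-9)
= 1.9878e-25 / 6.8070e-07
= 2.9202e-19 J
Converting to eV: 2.9202e-19 / 1.602e-19
= 1.8229 eV

1.8229


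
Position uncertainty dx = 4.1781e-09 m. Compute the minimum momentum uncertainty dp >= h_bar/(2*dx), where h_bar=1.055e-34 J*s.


dp = h_bar / (2 * dx)
= 1.055e-34 / (2 * 4.1781e-09)
= 1.055e-34 / 8.3562e-09
= 1.2625e-26 kg*m/s

1.2625e-26


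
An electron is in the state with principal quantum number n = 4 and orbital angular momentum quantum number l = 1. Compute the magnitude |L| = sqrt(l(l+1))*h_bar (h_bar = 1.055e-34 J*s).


L = sqrt(l*(l+1)) * h_bar
= sqrt(1 * 2) * 1.055e-34
= sqrt(2) * 1.055e-34
= 1.4142 * 1.055e-34
= 1.4920e-34 J*s

1.4920e-34


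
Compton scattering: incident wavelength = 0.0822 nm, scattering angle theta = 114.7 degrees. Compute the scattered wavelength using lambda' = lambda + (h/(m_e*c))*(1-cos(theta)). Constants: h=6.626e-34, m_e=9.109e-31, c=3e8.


Compton wavelength: h/(m_e*c) = 2.4247e-12 m
d_lambda = 2.4247e-12 * (1 - cos(114.7 deg))
= 2.4247e-12 * 1.417867
= 3.4379e-12 m = 0.003438 nm
lambda' = 0.0822 + 0.003438
= 0.085638 nm

0.085638


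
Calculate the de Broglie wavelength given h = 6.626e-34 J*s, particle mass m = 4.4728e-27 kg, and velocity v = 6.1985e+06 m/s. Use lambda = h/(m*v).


lambda = h / (m * v)
= 6.626e-34 / (4.4728e-27 * 6.1985e+06)
= 6.626e-34 / 2.7725e-20
= 2.3899e-14 m

2.3899e-14


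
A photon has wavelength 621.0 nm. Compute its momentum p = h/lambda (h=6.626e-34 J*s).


p = h / lambda
= 6.626e-34 / (621.0e-9)
= 6.626e-34 / 6.2100e-07
= 1.0670e-27 kg*m/s

1.0670e-27


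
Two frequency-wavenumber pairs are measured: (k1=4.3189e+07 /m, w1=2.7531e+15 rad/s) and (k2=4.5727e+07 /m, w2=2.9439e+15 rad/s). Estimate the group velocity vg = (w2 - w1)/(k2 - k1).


vg = (w2 - w1) / (k2 - k1)
= (2.9439e+15 - 2.7531e+15) / (4.5727e+07 - 4.3189e+07)
= 1.9080e+14 / 2.5380e+06
= 7.5177e+07 m/s

7.5177e+07


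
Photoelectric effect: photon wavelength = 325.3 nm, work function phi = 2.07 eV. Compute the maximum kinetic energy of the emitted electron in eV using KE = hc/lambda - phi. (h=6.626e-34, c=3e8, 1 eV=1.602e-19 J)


E_photon = hc / lambda
= (6.626e-34)(3e8) / (325.3e-9)
= 6.1107e-19 J
= 3.8144 eV
KE = E_photon - phi
= 3.8144 - 2.07
= 1.7444 eV

1.7444


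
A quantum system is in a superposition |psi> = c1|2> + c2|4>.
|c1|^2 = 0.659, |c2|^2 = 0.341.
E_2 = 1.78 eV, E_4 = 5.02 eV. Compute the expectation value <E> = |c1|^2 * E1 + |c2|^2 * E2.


<E> = |c1|^2 * E1 + |c2|^2 * E2
= 0.659 * 1.78 + 0.341 * 5.02
= 1.173 + 1.7118
= 2.8848 eV

2.8848


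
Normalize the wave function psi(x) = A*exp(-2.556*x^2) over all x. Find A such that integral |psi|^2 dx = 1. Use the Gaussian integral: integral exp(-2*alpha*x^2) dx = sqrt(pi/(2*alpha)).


integral |psi|^2 dx = A^2 * sqrt(pi/(2*alpha)) = 1
A^2 = sqrt(2*alpha/pi)
= sqrt(2 * 2.556 / pi)
= 1.275618
A = sqrt(1.275618)
= 1.1294

1.1294


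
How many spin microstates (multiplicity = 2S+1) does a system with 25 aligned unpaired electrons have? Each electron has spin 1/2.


Total spin S = N * (1/2) = 25 * 0.5 = 12.5
Spin multiplicity = 2S + 1
= 2 * 12.5 + 1
= 26

26


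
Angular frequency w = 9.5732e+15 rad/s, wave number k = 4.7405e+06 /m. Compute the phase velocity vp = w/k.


vp = w / k
= 9.5732e+15 / 4.7405e+06
= 2.0194e+09 m/s

2.0194e+09


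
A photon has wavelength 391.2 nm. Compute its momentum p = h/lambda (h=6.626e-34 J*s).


p = h / lambda
= 6.626e-34 / (391.2e-9)
= 6.626e-34 / 3.9120e-07
= 1.6938e-27 kg*m/s

1.6938e-27


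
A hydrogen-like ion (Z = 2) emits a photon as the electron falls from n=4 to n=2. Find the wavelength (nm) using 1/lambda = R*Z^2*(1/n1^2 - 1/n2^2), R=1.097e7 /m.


1/lambda = R * Z^2 * (1/n1^2 - 1/n2^2)
= 1.097e7 * 2^2 * (1/2^2 - 1/4^2)
= 1.097e7 * 4 * (0.25 - 0.0625)
= 8.2275e+06 /m
lambda = 1 / 8.2275e+06
= 121.5436 nm

121.5436


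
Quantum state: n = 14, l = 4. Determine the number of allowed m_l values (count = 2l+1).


m_l ranges from -l to +l in integer steps
So m_l goes from -4 to +4
Count = 2l + 1 = 2*4 + 1
= 9

9


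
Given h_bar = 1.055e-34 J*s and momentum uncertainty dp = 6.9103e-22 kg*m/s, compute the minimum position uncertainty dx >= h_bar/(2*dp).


dx = h_bar / (2 * dp)
= 1.055e-34 / (2 * 6.9103e-22)
= 1.055e-34 / 1.3821e-21
= 7.6335e-14 m

7.6335e-14


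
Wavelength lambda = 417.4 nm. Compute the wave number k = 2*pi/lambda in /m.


k = 2 * pi / lambda
= 6.2832 / (417.4e-9)
= 6.2832 / 4.1740e-07
= 1.5053e+07 /m

1.5053e+07


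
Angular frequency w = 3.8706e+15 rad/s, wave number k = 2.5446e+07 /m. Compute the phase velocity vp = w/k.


vp = w / k
= 3.8706e+15 / 2.5446e+07
= 1.5211e+08 m/s

1.5211e+08


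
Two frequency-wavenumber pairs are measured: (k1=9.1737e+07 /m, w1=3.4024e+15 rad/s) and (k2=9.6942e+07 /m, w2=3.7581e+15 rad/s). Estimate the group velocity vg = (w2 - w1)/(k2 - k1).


vg = (w2 - w1) / (k2 - k1)
= (3.7581e+15 - 3.4024e+15) / (9.6942e+07 - 9.1737e+07)
= 3.5570e+14 / 5.2050e+06
= 6.8338e+07 m/s

6.8338e+07


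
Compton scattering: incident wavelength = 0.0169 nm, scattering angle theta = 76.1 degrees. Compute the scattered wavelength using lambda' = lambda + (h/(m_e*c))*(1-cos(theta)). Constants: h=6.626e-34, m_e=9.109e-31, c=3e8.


Compton wavelength: h/(m_e*c) = 2.4247e-12 m
d_lambda = 2.4247e-12 * (1 - cos(76.1 deg))
= 2.4247e-12 * 0.759772
= 1.8422e-12 m = 0.001842 nm
lambda' = 0.0169 + 0.001842
= 0.018742 nm

0.018742


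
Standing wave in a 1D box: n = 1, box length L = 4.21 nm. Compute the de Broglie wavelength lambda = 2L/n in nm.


lambda = 2L / n
= 2 * 4.21 / 1
= 8.42 / 1
= 8.42 nm

8.42


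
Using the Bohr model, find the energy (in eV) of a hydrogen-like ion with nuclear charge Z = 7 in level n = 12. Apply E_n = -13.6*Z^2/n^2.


E_n = -13.6 * Z^2 / n^2
= -13.6 * 7^2 / 12^2
= -13.6 * 49 / 144
= -4.6278 eV

-4.6278


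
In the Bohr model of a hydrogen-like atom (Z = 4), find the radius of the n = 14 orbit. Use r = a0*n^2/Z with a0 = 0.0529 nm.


r = a0 * n^2 / Z
= 0.0529 * 14^2 / 4
= 0.0529 * 196 / 4
= 2.5921 nm

2.5921


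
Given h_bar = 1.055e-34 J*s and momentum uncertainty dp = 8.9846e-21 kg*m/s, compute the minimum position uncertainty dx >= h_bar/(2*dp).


dx = h_bar / (2 * dp)
= 1.055e-34 / (2 * 8.9846e-21)
= 1.055e-34 / 1.7969e-20
= 5.8712e-15 m

5.8712e-15


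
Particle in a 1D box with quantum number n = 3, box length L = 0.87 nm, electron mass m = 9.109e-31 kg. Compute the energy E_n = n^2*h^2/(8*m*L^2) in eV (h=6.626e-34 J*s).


E = n^2 * h^2 / (8 * m * L^2)
= 3^2 * (6.626e-34)^2 / (8 * 9.109e-31 * (0.87e-9)^2)
= 9 * 4.3904e-67 / (8 * 9.109e-31 * 7.5690e-19)
= 7.1638e-19 J
= 4.4718 eV

4.4718


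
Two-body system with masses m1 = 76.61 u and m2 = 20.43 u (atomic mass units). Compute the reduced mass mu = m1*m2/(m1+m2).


mu = m1 * m2 / (m1 + m2)
= 76.61 * 20.43 / (76.61 + 20.43)
= 1565.1423 / 97.04
= 16.1288 u

16.1288


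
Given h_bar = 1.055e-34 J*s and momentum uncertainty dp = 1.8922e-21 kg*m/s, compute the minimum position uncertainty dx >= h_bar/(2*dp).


dx = h_bar / (2 * dp)
= 1.055e-34 / (2 * 1.8922e-21)
= 1.055e-34 / 3.7844e-21
= 2.7878e-14 m

2.7878e-14


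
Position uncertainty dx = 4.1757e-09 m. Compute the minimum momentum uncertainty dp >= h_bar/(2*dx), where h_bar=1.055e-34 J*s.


dp = h_bar / (2 * dx)
= 1.055e-34 / (2 * 4.1757e-09)
= 1.055e-34 / 8.3514e-09
= 1.2633e-26 kg*m/s

1.2633e-26


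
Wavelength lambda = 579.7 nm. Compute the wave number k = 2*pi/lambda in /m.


k = 2 * pi / lambda
= 6.2832 / (579.7e-9)
= 6.2832 / 5.7970e-07
= 1.0839e+07 /m

1.0839e+07


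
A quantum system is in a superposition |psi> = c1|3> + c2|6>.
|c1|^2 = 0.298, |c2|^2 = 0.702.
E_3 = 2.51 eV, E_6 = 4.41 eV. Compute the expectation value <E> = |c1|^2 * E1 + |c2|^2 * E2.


<E> = |c1|^2 * E1 + |c2|^2 * E2
= 0.298 * 2.51 + 0.702 * 4.41
= 0.748 + 3.0958
= 3.8438 eV

3.8438


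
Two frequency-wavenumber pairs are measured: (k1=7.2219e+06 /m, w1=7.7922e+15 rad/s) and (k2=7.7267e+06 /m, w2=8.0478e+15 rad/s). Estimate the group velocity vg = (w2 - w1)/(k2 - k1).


vg = (w2 - w1) / (k2 - k1)
= (8.0478e+15 - 7.7922e+15) / (7.7267e+06 - 7.2219e+06)
= 2.5560e+14 / 5.0480e+05
= 5.0634e+08 m/s

5.0634e+08


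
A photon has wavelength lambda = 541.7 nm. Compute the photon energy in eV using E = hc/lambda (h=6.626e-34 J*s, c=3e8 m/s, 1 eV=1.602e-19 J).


E = hc / lambda
= (6.626e-34)(3e8) / (541.7e-9)
= 1.9878e-25 / 5.4170e-07
= 3.6696e-19 J
Converting to eV: 3.6696e-19 / 1.602e-19
= 2.2906 eV

2.2906


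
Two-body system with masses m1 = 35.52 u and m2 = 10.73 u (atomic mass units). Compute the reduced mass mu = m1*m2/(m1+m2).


mu = m1 * m2 / (m1 + m2)
= 35.52 * 10.73 / (35.52 + 10.73)
= 381.1296 / 46.25
= 8.2406 u

8.2406


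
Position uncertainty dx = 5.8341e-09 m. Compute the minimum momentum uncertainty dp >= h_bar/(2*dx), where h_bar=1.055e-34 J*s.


dp = h_bar / (2 * dx)
= 1.055e-34 / (2 * 5.8341e-09)
= 1.055e-34 / 1.1668e-08
= 9.0417e-27 kg*m/s

9.0417e-27


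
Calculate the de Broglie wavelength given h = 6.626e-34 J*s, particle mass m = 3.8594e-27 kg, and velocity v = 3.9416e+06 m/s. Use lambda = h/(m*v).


lambda = h / (m * v)
= 6.626e-34 / (3.8594e-27 * 3.9416e+06)
= 6.626e-34 / 1.5212e-20
= 4.3557e-14 m

4.3557e-14


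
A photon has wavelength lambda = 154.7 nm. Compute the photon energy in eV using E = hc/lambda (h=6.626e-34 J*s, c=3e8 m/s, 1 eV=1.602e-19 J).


E = hc / lambda
= (6.626e-34)(3e8) / (154.7e-9)
= 1.9878e-25 / 1.5470e-07
= 1.2849e-18 J
Converting to eV: 1.2849e-18 / 1.602e-19
= 8.0208 eV

8.0208


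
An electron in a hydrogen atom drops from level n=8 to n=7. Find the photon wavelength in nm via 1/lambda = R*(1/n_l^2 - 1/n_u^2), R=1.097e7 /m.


1/lambda = R * (1/n_l^2 - 1/n_u^2)
= 1.097e7 * (1/7^2 - 1/8^2)
= 1.097e7 * (0.020408 - 0.015625)
= 1.097e7 * 0.004783
= 5.2471e+04 /m
lambda = 1 / 5.2471e+04 = 19058.0371 nm

19058.0371


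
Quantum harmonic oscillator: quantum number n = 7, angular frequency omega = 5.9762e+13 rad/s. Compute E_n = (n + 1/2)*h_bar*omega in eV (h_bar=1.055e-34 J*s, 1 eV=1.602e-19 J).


E = (n + 1/2) * h_bar * omega
= (7 + 0.5) * 1.055e-34 * 5.9762e+13
= 7.5 * 6.3049e-21
= 4.7287e-20 J
= 0.2952 eV

0.2952


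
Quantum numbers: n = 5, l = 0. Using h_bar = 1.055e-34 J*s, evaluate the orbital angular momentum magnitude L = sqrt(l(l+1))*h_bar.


L = sqrt(l*(l+1)) * h_bar
= sqrt(0 * 1) * 1.055e-34
= sqrt(0) * 1.055e-34
= 0.0 * 1.055e-34
= 0.0000e+00 J*s

0.0000e+00


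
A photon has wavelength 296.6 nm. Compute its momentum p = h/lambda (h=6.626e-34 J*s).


p = h / lambda
= 6.626e-34 / (296.6e-9)
= 6.626e-34 / 2.9660e-07
= 2.2340e-27 kg*m/s

2.2340e-27


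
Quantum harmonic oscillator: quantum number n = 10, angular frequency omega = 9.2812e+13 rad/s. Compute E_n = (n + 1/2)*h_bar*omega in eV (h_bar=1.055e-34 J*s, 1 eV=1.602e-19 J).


E = (n + 1/2) * h_bar * omega
= (10 + 0.5) * 1.055e-34 * 9.2812e+13
= 10.5 * 9.7917e-21
= 1.0281e-19 J
= 0.6418 eV

0.6418


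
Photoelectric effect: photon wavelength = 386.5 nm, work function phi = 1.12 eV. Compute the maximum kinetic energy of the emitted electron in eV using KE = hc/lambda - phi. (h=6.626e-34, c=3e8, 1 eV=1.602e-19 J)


E_photon = hc / lambda
= (6.626e-34)(3e8) / (386.5e-9)
= 5.1431e-19 J
= 3.2104 eV
KE = E_photon - phi
= 3.2104 - 1.12
= 2.0904 eV

2.0904
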